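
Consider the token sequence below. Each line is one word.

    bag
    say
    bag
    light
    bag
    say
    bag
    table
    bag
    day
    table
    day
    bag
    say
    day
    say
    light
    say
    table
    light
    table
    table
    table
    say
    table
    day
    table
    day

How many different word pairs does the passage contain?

28 tokens → 27 bigram windows in total.
Repeated bigrams (each contributes count−1 duplicates):
  bag say: 3
  table day: 3
  day table: 2
  say bag: 2
  say table: 2
  table table: 2
8 duplicate windows → 27 − 8 = 19 distinct.

19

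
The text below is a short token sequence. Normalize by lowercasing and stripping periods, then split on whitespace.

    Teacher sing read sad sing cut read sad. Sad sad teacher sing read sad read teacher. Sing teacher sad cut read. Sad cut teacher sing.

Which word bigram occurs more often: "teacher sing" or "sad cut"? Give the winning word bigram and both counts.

"teacher sing" (4 vs 2)

"teacher sing": 4 occurrences
"sad cut": 2 occurrences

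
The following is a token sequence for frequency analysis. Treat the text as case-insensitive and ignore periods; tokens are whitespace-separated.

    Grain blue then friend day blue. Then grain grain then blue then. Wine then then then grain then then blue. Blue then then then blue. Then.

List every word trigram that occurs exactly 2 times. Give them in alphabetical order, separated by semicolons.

then blue then; then then blue; then then then

Trigram counts meeting the condition (exactly 2 times):
  then blue then: 2
  then then blue: 2
  then then then: 2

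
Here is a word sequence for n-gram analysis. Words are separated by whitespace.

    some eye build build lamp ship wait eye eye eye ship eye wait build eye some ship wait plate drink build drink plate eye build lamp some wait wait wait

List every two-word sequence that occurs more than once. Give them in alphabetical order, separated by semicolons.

build lamp; eye build; eye eye; ship wait; wait wait

Bigram counts meeting the condition (more than once):
  build lamp: 2
  eye build: 2
  eye eye: 2
  ship wait: 2
  wait wait: 2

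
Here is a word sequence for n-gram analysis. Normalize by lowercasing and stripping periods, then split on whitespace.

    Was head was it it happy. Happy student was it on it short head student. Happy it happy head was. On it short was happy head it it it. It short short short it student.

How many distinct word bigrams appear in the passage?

35 tokens → 34 bigram windows in total.
Repeated bigrams (each contributes count−1 duplicates):
  it it: 4
  it short: 3
  happy head: 2
  head was: 2
  it happy: 2
  on it: 2
  short short: 2
  was it: 2
11 duplicate windows → 34 − 11 = 23 distinct.

23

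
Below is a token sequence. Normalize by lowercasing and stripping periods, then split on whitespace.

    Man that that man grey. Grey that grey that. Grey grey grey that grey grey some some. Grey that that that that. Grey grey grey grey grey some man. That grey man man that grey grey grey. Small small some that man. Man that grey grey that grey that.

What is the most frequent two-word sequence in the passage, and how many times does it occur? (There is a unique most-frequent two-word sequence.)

"grey grey", 11 times

Bigram frequencies (highest first):
  grey grey: 11
  that grey: 8
  grey that: 6
  man that: 4
  that that: 4
  that man: 2
  … (11 more, each ≤ 2)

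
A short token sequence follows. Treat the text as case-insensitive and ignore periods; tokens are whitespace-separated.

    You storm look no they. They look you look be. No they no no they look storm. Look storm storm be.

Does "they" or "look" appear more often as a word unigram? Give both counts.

"they": 4 occurrences
"look": 5 occurrences

"look" (5 vs 4)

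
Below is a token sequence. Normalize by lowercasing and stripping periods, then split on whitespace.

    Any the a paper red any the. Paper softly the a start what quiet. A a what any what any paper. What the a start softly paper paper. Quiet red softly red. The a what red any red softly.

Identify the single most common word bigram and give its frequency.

Bigram frequencies (highest first):
  the a: 4
  any the: 2
  red any: 2
  a start: 2
  a what: 2
  what any: 2
  … (23 more, each ≤ 2)

"the a", 4 times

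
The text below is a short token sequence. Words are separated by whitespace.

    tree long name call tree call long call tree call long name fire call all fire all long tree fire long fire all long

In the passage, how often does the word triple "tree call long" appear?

2

Scanning the 22 overlapping trigram windows for "tree call long":
  position 5–7: tree call long
  position 9–11: tree call long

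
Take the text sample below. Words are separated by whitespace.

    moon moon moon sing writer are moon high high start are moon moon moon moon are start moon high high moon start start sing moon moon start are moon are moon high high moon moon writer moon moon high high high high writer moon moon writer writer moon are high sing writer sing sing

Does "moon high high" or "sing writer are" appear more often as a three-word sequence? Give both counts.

"moon high high" (4 vs 1)

"moon high high": 4 occurrences
"sing writer are": 1 occurrence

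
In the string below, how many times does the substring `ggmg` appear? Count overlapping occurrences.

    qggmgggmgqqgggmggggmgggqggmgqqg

Sliding a length-4 window over the 31 characters (28 positions):
  position 2–5: ggmg
  position 6–9: ggmg
  position 13–16: ggmg
  position 18–21: ggmg
  position 25–28: ggmg

5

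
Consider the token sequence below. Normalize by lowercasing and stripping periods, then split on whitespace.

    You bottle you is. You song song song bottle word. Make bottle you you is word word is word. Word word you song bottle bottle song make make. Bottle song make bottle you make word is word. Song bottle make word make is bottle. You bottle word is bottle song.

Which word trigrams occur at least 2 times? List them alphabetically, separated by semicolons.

Trigram counts meeting the condition (at least 2 times):
  bottle song make: 2
  is word word: 2
  make bottle you: 2
  word is word: 2

bottle song make; is word word; make bottle you; word is word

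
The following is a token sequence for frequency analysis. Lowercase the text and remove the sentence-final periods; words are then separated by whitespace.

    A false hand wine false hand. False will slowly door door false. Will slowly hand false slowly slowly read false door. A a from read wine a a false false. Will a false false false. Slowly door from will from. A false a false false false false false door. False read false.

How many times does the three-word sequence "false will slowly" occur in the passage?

2

Scanning the 50 overlapping trigram windows for "false will slowly":
  position 7–9: false will slowly
  position 12–14: false will slowly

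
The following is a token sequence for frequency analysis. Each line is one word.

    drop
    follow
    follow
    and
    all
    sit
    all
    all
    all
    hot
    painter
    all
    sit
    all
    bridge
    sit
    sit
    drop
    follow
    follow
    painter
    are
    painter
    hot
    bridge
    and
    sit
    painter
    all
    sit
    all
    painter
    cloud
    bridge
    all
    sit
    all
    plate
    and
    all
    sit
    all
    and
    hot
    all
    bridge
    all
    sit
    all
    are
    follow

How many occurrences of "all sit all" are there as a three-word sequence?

Scanning the 49 overlapping trigram windows for "all sit all":
  position 5–7: all sit all
  position 12–14: all sit all
  position 29–31: all sit all
  position 35–37: all sit all
  position 40–42: all sit all
  position 47–49: all sit all

6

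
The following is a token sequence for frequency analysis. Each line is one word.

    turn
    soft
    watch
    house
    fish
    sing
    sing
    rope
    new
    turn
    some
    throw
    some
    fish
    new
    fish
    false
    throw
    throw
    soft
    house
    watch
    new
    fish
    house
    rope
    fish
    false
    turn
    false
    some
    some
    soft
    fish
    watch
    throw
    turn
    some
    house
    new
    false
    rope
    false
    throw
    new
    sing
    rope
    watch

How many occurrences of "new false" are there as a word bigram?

1

Scanning the 47 overlapping bigram windows for "new false":
  position 40–41: new false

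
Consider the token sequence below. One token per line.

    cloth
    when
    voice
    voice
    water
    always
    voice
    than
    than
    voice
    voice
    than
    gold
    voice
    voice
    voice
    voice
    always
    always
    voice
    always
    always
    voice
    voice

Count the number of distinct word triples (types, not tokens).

19

24 tokens → 22 trigram windows in total.
Repeated trigrams (each contributes count−1 duplicates):
  always always voice: 2
  voice always always: 2
  voice voice voice: 2
3 duplicate windows → 22 − 3 = 19 distinct.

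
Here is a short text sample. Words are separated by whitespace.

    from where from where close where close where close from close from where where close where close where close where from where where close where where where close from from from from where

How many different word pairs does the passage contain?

33 tokens → 32 bigram windows in total.
Repeated bigrams (each contributes count−1 duplicates):
  where close: 8
  close where: 6
  from where: 5
  where where: 4
  close from: 3
  from from: 3
  where from: 2
24 duplicate windows → 32 − 24 = 8 distinct.

8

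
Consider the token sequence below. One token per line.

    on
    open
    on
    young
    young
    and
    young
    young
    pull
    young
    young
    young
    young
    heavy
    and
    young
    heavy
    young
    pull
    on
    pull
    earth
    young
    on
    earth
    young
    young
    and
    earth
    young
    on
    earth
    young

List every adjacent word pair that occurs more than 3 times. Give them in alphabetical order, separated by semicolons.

earth young; young young

Bigram counts meeting the condition (more than 3 times):
  earth young: 4
  young young: 6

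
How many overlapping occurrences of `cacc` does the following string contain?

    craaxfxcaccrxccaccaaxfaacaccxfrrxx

3

Sliding a length-4 window over the 34 characters (31 positions):
  position 8–11: cacc
  position 15–18: cacc
  position 25–28: cacc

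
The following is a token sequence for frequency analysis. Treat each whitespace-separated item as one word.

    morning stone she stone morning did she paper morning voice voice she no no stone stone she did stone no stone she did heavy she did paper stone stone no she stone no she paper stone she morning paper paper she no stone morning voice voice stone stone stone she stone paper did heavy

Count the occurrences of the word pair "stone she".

5

Scanning the 53 overlapping bigram windows for "stone she":
  position 2–3: stone she
  position 16–17: stone she
  position 21–22: stone she
  position 36–37: stone she
  position 49–50: stone she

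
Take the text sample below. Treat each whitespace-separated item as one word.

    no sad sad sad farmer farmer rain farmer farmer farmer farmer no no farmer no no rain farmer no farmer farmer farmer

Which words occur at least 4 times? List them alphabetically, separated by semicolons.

Unigram counts meeting the condition (at least 4 times):
  farmer: 11
  no: 6

farmer; no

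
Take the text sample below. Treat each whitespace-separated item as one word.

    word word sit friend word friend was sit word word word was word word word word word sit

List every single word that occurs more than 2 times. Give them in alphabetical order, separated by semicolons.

Unigram counts meeting the condition (more than 2 times):
  sit: 3
  word: 11

sit; word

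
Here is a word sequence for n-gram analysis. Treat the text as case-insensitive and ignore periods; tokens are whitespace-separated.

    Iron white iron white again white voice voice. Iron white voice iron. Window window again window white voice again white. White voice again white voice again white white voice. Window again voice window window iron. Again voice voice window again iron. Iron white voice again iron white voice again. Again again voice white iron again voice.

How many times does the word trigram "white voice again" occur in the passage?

5

Scanning the 54 overlapping trigram windows for "white voice again":
  position 17–19: white voice again
  position 21–23: white voice again
  position 24–26: white voice again
  position 43–45: white voice again
  position 47–49: white voice again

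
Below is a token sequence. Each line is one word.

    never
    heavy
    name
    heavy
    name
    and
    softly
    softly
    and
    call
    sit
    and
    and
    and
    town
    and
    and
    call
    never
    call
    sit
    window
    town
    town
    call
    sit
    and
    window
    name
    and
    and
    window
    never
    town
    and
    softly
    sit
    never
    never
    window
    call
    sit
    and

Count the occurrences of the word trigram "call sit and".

3

Scanning the 41 overlapping trigram windows for "call sit and":
  position 10–12: call sit and
  position 25–27: call sit and
  position 41–43: call sit and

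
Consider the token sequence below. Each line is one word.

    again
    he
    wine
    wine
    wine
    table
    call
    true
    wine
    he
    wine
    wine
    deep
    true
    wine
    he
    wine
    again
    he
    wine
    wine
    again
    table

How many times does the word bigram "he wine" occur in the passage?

Scanning the 22 overlapping bigram windows for "he wine":
  position 2–3: he wine
  position 10–11: he wine
  position 16–17: he wine
  position 19–20: he wine

4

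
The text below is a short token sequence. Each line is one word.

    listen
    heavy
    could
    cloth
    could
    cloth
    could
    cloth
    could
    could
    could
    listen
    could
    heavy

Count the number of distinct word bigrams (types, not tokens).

8

14 tokens → 13 bigram windows in total.
Repeated bigrams (each contributes count−1 duplicates):
  cloth could: 3
  could cloth: 3
  could could: 2
5 duplicate windows → 13 − 5 = 8 distinct.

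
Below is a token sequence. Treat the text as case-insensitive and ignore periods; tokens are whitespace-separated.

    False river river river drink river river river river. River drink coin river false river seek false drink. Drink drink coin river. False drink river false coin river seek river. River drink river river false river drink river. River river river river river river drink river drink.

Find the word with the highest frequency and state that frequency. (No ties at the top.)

Unigram frequencies (highest first):
  river: 26
  drink: 10
  false: 6
  coin: 3
  seek: 2

"river", 26 times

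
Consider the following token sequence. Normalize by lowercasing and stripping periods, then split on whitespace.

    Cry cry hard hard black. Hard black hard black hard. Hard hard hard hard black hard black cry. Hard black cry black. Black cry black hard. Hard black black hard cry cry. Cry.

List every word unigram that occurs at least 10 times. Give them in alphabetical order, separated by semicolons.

black; hard

Unigram counts meeting the condition (at least 10 times):
  black: 11
  hard: 14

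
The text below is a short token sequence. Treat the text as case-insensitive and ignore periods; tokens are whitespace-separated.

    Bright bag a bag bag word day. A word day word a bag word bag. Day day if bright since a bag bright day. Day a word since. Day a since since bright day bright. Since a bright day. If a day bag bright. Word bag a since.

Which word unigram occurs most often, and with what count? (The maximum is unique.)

"day", 10 times

Unigram frequencies (highest first):
  day: 10
  a: 9
  bag: 8
  bright: 7
  word: 6
  since: 6
  … (1 more, each ≤ 2)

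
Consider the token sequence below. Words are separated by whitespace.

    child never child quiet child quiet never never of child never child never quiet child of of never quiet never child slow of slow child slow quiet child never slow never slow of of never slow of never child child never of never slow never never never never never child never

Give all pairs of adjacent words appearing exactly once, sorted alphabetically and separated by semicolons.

Bigram counts meeting the condition (exactly once):
  child child: 1
  child of: 1
  of child: 1
  of slow: 1
  slow child: 1
  slow quiet: 1

child child; child of; of child; of slow; slow child; slow quiet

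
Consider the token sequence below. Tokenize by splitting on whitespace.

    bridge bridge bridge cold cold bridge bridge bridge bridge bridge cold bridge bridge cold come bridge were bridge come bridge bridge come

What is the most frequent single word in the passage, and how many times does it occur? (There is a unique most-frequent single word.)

Unigram frequencies (highest first):
  bridge: 14
  cold: 4
  come: 3
  were: 1

"bridge", 14 times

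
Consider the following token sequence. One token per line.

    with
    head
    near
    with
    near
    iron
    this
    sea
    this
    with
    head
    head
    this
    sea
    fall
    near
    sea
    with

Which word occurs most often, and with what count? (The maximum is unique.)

Unigram frequencies (highest first):
  with: 4
  head: 3
  near: 3
  this: 3
  sea: 3
  iron: 1
  … (1 more, each ≤ 1)

"with", 4 times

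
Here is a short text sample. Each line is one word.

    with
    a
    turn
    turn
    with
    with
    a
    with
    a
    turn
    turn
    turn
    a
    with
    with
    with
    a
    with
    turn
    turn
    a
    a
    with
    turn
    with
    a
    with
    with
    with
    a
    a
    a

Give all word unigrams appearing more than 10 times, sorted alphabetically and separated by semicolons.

a; with

Unigram counts meeting the condition (more than 10 times):
  a: 11
  with: 13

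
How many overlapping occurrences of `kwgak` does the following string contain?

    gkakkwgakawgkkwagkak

Sliding a length-5 window over the 20 characters (16 positions):
  position 5–9: kwgak

1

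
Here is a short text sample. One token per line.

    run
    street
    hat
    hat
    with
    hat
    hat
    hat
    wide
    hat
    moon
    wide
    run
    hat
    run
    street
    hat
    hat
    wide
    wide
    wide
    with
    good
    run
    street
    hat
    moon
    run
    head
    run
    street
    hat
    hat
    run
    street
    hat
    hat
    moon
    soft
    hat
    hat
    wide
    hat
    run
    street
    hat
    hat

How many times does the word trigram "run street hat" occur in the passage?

6

Scanning the 45 overlapping trigram windows for "run street hat":
  position 1–3: run street hat
  position 15–17: run street hat
  position 24–26: run street hat
  position 30–32: run street hat
  position 34–36: run street hat
  position 44–46: run street hat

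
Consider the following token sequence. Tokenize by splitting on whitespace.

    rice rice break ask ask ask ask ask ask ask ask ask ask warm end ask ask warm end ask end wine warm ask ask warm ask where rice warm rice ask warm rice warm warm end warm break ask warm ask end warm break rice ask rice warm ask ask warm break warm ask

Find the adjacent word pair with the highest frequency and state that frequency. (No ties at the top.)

Bigram frequencies (highest first):
  ask ask: 12
  ask warm: 6
  warm ask: 5
  warm end: 3
  rice warm: 3
  warm break: 3
  … (16 more, each ≤ 2)

"ask ask", 12 times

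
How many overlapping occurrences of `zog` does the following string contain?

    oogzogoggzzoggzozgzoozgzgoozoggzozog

Sliding a length-3 window over the 36 characters (34 positions):
  position 4–6: zog
  position 11–13: zog
  position 28–30: zog
  position 34–36: zog

4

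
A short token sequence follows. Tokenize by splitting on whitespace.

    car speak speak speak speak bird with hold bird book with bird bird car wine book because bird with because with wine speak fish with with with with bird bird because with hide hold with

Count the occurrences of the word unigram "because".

Scanning the 35 tokens for "because":
  position 17: because
  position 20: because
  position 31: because

3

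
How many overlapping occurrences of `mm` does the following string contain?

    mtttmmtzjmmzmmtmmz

Sliding a length-2 window over the 18 characters (17 positions):
  position 5–6: mm
  position 10–11: mm
  position 13–14: mm
  position 16–17: mm

4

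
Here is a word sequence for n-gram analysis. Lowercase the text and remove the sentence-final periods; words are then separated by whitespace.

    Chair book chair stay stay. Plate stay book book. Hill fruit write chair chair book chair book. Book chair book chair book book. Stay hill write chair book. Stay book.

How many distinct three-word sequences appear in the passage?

30 tokens → 28 trigram windows in total.
Repeated trigrams (each contributes count−1 duplicates):
  book chair book: 3
  chair book chair: 3
  chair book book: 2
5 duplicate windows → 28 − 5 = 23 distinct.

23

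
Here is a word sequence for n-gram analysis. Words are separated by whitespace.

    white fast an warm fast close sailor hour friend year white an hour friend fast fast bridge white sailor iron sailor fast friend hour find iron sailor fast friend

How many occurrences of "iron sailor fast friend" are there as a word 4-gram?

2

Scanning the 26 overlapping 4-gram windows for "iron sailor fast friend":
  position 20–23: iron sailor fast friend
  position 26–29: iron sailor fast friend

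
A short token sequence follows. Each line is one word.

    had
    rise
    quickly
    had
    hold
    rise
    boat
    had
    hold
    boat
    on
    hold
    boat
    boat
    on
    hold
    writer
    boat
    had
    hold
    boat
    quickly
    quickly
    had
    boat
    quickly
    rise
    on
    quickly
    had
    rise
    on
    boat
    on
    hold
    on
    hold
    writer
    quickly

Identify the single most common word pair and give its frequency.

Bigram frequencies (highest first):
  on hold: 4
  quickly had: 3
  had hold: 3
  hold boat: 3
  boat on: 3
  had rise: 2
  … (16 more, each ≤ 2)

"on hold", 4 times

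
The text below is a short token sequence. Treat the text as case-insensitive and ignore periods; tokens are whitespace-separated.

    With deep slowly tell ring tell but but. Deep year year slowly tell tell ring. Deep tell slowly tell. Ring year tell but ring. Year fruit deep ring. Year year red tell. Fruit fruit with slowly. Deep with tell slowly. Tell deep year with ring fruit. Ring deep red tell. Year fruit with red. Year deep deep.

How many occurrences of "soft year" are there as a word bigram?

Scanning the 56 overlapping bigram windows for "soft year":
  (none found)

0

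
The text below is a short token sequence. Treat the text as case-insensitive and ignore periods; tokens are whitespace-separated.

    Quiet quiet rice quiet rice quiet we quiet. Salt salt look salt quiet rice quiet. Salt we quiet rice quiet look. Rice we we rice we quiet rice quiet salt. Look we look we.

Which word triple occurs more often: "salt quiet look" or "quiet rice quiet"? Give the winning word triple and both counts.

"salt quiet look": 0 occurrences
"quiet rice quiet": 5 occurrences

"quiet rice quiet" (5 vs 0)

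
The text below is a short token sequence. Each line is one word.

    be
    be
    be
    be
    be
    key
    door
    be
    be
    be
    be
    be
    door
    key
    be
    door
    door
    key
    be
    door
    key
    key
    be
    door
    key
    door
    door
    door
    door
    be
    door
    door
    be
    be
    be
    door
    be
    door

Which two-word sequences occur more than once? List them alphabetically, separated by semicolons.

Bigram counts meeting the condition (more than once):
  be be: 10
  be door: 7
  door be: 4
  door door: 5
  door key: 4
  key be: 3
  key door: 2

be be; be door; door be; door door; door key; key be; key door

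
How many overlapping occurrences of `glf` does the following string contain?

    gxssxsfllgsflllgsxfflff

Sliding a length-3 window over the 23 characters (21 positions):
  (no match at any position)

0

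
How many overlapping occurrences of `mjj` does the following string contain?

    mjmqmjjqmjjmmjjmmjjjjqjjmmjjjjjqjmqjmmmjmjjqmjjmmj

7

Sliding a length-3 window over the 50 characters (48 positions):
  position 5–7: mjj
  position 9–11: mjj
  position 13–15: mjj
  position 17–19: mjj
  position 26–28: mjj
  position 41–43: mjj
  position 45–47: mjj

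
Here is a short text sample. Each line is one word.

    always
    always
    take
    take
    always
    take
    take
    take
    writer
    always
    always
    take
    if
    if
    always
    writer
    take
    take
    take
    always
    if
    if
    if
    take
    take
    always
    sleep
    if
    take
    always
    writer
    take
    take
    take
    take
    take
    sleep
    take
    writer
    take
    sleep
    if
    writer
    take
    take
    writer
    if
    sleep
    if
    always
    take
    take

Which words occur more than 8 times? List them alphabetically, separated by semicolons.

Unigram counts meeting the condition (more than 8 times):
  always: 10
  if: 9
  take: 23

always; if; take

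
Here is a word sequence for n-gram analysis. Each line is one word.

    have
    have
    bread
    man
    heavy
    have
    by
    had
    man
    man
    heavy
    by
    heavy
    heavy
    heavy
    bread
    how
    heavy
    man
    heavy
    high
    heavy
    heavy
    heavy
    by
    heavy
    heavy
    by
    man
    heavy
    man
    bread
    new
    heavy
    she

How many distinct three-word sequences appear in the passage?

35 tokens → 33 trigram windows in total.
Repeated trigrams (each contributes count−1 duplicates):
  by heavy heavy: 2
  heavy by heavy: 2
  heavy heavy by: 2
  heavy heavy heavy: 2
4 duplicate windows → 33 − 4 = 29 distinct.

29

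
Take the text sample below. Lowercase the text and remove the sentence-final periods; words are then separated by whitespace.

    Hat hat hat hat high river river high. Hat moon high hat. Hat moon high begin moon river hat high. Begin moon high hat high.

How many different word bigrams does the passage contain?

12

25 tokens → 24 bigram windows in total.
Repeated bigrams (each contributes count−1 duplicates):
  hat hat: 4
  hat high: 3
  high hat: 3
  moon high: 3
  begin moon: 2
  hat moon: 2
  high begin: 2
12 duplicate windows → 24 − 12 = 12 distinct.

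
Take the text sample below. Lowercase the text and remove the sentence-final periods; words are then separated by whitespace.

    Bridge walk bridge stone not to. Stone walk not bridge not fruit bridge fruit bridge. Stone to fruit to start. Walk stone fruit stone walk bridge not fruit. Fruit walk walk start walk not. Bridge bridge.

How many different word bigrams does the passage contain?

26

36 tokens → 35 bigram windows in total.
Repeated bigrams (each contributes count−1 duplicates):
  bridge not: 2
  bridge stone: 2
  fruit bridge: 2
  not bridge: 2
  not fruit: 2
  start walk: 2
  stone walk: 2
  walk bridge: 2
  … (1 more repeated)
9 duplicate windows → 35 − 9 = 26 distinct.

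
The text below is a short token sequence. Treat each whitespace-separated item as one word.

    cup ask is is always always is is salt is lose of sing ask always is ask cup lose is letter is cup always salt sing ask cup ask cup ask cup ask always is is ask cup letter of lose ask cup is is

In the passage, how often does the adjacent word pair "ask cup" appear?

6

Scanning the 44 overlapping bigram windows for "ask cup":
  position 17–18: ask cup
  position 27–28: ask cup
  position 29–30: ask cup
  position 31–32: ask cup
  position 37–38: ask cup
  position 42–43: ask cup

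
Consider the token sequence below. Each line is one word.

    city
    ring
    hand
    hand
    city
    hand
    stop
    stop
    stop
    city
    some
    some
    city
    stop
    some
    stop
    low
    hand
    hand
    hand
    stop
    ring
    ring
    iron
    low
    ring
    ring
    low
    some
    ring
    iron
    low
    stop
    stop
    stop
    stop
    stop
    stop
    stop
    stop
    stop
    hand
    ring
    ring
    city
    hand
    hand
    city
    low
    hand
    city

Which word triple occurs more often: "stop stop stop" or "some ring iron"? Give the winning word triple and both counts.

"stop stop stop": 8 occurrences
"some ring iron": 1 occurrence

"stop stop stop" (8 vs 1)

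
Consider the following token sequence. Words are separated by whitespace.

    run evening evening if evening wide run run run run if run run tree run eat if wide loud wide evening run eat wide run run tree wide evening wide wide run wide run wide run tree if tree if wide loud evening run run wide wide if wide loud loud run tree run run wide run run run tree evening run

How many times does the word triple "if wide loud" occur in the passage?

Scanning the 60 overlapping trigram windows for "if wide loud":
  position 17–19: if wide loud
  position 40–42: if wide loud
  position 48–50: if wide loud

3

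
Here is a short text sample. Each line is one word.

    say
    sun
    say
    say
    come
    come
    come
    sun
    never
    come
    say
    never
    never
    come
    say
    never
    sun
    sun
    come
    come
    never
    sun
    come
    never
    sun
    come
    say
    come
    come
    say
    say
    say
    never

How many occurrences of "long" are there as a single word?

0

Scanning the 33 tokens for "long":
  (none found)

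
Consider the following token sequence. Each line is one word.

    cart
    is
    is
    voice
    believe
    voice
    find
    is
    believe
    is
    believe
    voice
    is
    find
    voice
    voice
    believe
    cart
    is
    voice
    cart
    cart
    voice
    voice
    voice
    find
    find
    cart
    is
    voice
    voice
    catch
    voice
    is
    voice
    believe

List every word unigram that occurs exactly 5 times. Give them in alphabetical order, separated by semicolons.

Unigram counts meeting the condition (exactly 5 times):
  believe: 5
  cart: 5

believe; cart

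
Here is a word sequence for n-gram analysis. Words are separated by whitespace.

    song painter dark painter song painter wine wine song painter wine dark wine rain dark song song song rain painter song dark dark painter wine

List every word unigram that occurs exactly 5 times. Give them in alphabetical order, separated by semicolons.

dark; wine

Unigram counts meeting the condition (exactly 5 times):
  dark: 5
  wine: 5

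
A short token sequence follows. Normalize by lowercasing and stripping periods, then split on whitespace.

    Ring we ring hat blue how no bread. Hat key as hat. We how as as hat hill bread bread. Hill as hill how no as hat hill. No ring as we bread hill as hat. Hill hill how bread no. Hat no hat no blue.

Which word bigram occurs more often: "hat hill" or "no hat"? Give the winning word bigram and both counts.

"hat hill" (3 vs 2)

"hat hill": 3 occurrences
"no hat": 2 occurrences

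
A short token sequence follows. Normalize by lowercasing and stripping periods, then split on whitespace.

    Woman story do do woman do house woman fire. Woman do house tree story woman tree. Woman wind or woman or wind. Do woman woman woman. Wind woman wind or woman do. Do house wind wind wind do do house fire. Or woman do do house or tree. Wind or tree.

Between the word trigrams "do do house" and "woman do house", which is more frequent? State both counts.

"do do house": 3 occurrences
"woman do house": 2 occurrences

"do do house" (3 vs 2)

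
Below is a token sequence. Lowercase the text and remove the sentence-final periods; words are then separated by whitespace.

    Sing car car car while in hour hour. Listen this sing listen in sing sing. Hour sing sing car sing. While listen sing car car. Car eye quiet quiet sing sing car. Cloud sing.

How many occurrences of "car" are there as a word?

Scanning the 34 tokens for "car":
  position 2: car
  position 3: car
  position 4: car
  position 19: car
  position 24: car
  position 25: car
  position 26: car
  position 32: car

8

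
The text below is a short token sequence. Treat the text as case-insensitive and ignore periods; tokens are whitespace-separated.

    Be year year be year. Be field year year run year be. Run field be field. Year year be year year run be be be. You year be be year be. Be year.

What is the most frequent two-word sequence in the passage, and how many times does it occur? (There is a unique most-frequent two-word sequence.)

"year be", 6 times

Bigram frequencies (highest first):
  year be: 6
  be year: 5
  year year: 4
  be be: 4
  be field: 2
  field year: 2
  … (8 more, each ≤ 2)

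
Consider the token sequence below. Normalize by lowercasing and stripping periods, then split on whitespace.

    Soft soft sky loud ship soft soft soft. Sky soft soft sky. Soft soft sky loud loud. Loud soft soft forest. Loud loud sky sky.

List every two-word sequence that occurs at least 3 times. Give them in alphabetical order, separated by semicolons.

Bigram counts meeting the condition (at least 3 times):
  loud loud: 3
  soft sky: 4
  soft soft: 6

loud loud; soft sky; soft soft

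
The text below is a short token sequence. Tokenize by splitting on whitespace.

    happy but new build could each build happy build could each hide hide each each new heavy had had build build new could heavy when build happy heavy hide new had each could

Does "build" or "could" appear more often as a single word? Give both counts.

"build": 6 occurrences
"could": 4 occurrences

"build" (6 vs 4)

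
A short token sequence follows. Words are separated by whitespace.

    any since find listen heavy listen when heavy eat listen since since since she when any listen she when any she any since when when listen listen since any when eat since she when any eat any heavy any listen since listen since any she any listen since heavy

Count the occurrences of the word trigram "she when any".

Scanning the 47 overlapping trigram windows for "she when any":
  position 14–16: she when any
  position 18–20: she when any
  position 33–35: she when any

3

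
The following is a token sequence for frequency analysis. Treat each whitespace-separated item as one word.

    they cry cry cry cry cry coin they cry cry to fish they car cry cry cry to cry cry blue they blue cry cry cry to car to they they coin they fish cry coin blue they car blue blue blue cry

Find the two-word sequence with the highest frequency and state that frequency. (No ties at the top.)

"cry cry", 10 times

Bigram frequencies (highest first):
  cry cry: 10
  cry to: 3
  they cry: 2
  cry coin: 2
  coin they: 2
  they car: 2
  … (18 more, each ≤ 2)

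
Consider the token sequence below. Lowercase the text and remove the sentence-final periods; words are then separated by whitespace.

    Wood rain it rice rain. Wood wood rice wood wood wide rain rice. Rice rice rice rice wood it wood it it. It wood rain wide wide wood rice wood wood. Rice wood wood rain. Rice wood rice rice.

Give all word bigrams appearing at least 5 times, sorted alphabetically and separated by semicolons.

Bigram counts meeting the condition (at least 5 times):
  rice rice: 5
  rice wood: 5

rice rice; rice wood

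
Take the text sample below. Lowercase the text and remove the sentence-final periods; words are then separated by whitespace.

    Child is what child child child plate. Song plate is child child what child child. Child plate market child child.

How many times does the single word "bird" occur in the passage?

0

Scanning the 20 tokens for "bird":
  (none found)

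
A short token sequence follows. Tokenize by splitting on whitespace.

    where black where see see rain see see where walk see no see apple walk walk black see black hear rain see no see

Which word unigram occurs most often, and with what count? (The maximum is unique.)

"see", 9 times

Unigram frequencies (highest first):
  see: 9
  where: 3
  black: 3
  walk: 3
  rain: 2
  no: 2
  … (2 more, each ≤ 1)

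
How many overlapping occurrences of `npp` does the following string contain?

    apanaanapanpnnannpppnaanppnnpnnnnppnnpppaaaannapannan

4

Sliding a length-3 window over the 53 characters (51 positions):
  position 17–19: npp
  position 24–26: npp
  position 33–35: npp
  position 37–39: npp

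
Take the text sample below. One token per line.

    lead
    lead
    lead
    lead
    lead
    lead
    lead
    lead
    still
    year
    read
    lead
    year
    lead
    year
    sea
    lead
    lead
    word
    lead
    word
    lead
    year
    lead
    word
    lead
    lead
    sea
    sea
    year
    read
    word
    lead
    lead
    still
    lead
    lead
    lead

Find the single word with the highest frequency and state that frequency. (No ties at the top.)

Unigram frequencies (highest first):
  lead: 22
  year: 5
  word: 4
  sea: 3
  still: 2
  read: 2

"lead", 22 times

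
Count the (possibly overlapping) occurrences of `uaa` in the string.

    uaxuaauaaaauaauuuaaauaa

Sliding a length-3 window over the 23 characters (21 positions):
  position 4–6: uaa
  position 7–9: uaa
  position 12–14: uaa
  position 17–19: uaa
  position 21–23: uaa

5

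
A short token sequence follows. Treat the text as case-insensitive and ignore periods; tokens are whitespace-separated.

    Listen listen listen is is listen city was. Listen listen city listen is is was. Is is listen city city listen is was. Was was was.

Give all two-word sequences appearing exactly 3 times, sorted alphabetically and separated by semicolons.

Bigram counts meeting the condition (exactly 3 times):
  is is: 3
  listen city: 3
  listen is: 3
  listen listen: 3
  was was: 3

is is; listen city; listen is; listen listen; was was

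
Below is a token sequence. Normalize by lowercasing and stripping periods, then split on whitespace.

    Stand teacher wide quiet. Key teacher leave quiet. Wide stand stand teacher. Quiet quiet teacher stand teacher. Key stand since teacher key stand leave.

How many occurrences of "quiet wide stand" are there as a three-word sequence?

1

Scanning the 22 overlapping trigram windows for "quiet wide stand":
  position 8–10: quiet wide stand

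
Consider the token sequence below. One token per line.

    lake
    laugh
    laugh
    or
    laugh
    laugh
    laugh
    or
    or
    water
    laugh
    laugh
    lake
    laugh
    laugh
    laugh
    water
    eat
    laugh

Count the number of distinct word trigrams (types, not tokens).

19 tokens → 17 trigram windows in total.
Repeated trigrams (each contributes count−1 duplicates):
  lake laugh laugh: 2
  laugh laugh laugh: 2
  laugh laugh or: 2
3 duplicate windows → 17 − 3 = 14 distinct.

14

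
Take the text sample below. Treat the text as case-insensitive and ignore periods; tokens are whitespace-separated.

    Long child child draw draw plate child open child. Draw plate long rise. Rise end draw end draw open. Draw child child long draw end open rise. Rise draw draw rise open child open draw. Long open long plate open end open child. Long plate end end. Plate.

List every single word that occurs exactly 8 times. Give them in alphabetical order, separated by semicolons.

Unigram counts meeting the condition (exactly 8 times):
  child: 8
  open: 8

child; open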